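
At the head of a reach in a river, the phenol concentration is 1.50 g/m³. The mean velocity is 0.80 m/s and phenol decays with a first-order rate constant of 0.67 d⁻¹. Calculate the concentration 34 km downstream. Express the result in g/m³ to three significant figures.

1.08 g/m³

Travel time t = 34 km / 0.80 m/s = 3.4e+04/0.80 = 4.25e+04 s = 0.4919 d.
First-order decay: C = 1.50·exp(−0.67·0.4919) = 1.50·0.7192 = 1.079 g/m³.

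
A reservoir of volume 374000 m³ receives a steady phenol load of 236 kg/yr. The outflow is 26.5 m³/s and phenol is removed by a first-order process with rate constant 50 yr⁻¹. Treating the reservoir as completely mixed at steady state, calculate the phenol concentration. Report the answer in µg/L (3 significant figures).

Outflow Q = 26.5 m³/s × 3.156e+07 s/yr = 8.363e+08 m³/yr.
Steady-state CSTR mass balance: W = Q·C + k·V·C, so C = W/(Q + kV).
Q + kV = 8.363e+08 + 50·374000 = 8.55e+08 m³/yr.
C = 236/8.55e+08 = 2.76e-07 kg/m³ = 0.000276 mg/L = 0.276 µg/L.

0.276 µg/L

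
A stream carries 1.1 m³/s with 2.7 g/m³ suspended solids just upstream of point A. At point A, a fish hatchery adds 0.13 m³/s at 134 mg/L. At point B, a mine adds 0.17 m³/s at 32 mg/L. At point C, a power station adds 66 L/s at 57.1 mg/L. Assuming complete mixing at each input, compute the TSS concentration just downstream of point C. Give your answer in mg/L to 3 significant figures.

After input A: C = (1.1·2.7 + 0.13·134) / 1.23 = 16.58 mg/L.
After input B: C = (1.23·16.58 + 0.17·32) / 1.4 = 18.45 mg/L.
66 L/s = 0.066 m³/s.
After input C: C = (1.4·18.45 + 0.066·57.1) / 1.466 = 20.19 mg/L.

20.2 mg/L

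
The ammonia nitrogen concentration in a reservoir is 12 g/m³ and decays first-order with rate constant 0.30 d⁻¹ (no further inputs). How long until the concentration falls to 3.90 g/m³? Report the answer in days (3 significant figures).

3.75 d

t = ln(C₀/C)/k = ln(12/3.90)/0.30 = 1.124/0.30 = 3.746 d.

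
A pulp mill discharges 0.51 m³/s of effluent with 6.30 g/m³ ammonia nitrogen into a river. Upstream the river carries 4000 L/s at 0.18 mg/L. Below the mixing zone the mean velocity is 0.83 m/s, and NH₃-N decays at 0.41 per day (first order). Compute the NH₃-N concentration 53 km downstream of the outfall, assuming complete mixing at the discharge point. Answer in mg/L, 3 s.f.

4000 L/s = 4 m³/s.
After complete mixing, C₀ = (0.51·6.3 + 4·0.18) / 4.51 = 0.8721 mg/L.
Travel time t = 5.3e+04 m / 0.83 m/s = 6.386e+04 s = 0.7391 d.
C = 0.8721·exp(−0.41·0.7391) = 0.8721·0.7386 = 0.6441 mg/L.

0.644 mg/L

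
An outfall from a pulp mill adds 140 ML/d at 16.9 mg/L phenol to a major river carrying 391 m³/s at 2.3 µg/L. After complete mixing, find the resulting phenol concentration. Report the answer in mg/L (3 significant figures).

0.0720 mg/L

140 ML/d = 1.62 m³/s.
2.3 µg/L = 0.0023 mg/L.
Flow-weighted mixing gives C = (1.62·16.9 + 391·0.0023) / (1.62 + 391) = 28.28/392.6 = 0.07204 mg/L.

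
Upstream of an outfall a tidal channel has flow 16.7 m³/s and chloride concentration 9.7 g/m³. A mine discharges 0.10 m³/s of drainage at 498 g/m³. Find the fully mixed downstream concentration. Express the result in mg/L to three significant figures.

By mass balance at complete mixing, C = (0.1·498 + 16.7·9.7) / (0.1 + 16.7) = 211.8/16.8 = 12.61 mg/L.

12.6 mg/L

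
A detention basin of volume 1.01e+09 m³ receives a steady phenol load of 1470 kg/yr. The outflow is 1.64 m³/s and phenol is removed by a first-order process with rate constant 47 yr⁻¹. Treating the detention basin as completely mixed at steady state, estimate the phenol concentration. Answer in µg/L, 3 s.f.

Outflow Q = 1.64 m³/s × 3.156e+07 s/yr = 5.175e+07 m³/yr.
Steady-state CSTR mass balance: W = Q·C + k·V·C, so C = W/(Q + kV).
Q + kV = 5.175e+07 + 47·1.01e+09 = 4.752e+10 m³/yr.
C = 1470/4.752e+10 = 3.093e-08 kg/m³ = 3.093e-05 mg/L = 0.03093 µg/L.

0.0309 µg/L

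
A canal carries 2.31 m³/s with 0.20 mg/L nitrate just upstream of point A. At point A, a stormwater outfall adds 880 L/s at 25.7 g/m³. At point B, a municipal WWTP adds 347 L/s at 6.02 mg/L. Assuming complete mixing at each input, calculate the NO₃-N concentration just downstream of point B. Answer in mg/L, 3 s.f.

880 L/s = 0.88 m³/s.
After input A: C = (2.31·0.2 + 0.88·25.7) / 3.19 = 7.234 mg/L.
347 L/s = 0.347 m³/s.
After input B: C = (3.19·7.234 + 0.347·6.02) / 3.537 = 7.115 mg/L.

7.12 mg/L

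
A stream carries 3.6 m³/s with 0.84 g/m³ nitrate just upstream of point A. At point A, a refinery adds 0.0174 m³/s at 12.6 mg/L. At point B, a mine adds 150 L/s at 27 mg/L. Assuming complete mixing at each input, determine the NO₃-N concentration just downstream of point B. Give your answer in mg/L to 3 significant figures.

1.94 mg/L

After input A: C = (3.6·0.84 + 0.0174·12.6) / 3.617 = 0.8966 mg/L.
150 L/s = 0.15 m³/s.
After input B: C = (3.617·0.8966 + 0.15·27) / 3.767 = 1.936 mg/L.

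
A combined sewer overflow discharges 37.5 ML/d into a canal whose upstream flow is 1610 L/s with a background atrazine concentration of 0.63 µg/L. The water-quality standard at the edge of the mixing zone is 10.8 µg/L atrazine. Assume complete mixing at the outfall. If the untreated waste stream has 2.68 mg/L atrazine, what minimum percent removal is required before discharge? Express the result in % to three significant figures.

98.2 %

37.5 ML/d = 0.434 m³/s.
1610 L/s = 1.61 m³/s.
0.63 µg/L = 0.00063 mg/L.
10.8 µg/L = 0.0108 mg/L.
Mass balance: 0.0108·2.044 = 0.434·Cₑ + 1.61·0.00063.
Cₑ = (0.02208 − 0.001014) / 0.434 = 0.04853 mg/L.
Required removal = 1 − 0.04853/2.68 = 98.19 %.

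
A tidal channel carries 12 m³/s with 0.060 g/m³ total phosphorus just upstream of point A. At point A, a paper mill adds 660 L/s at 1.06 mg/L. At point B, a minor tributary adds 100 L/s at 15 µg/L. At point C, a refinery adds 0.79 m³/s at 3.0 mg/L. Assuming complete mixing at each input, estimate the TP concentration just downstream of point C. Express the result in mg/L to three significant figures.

0.280 mg/L

660 L/s = 0.66 m³/s.
After input A: C = (12·0.06 + 0.66·1.06) / 12.66 = 0.1121 mg/L.
100 L/s = 0.1 m³/s.
15 µg/L = 0.015 mg/L.
After input B: C = (12.66·0.1121 + 0.1·0.015) / 12.76 = 0.1114 mg/L.
After input C: C = (12.76·0.1114 + 0.79·3) / 13.55 = 0.2798 mg/L.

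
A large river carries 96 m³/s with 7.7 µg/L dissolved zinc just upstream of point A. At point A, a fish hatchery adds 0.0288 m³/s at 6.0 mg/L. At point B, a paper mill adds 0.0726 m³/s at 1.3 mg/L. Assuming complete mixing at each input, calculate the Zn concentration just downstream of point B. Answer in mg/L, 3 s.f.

0.0105 mg/L

7.7 µg/L = 0.0077 mg/L.
After input A: C = (96·0.0077 + 0.0288·6) / 96.03 = 0.009497 mg/L.
After input B: C = (96.03·0.009497 + 0.0726·1.3) / 96.1 = 0.01047 mg/L.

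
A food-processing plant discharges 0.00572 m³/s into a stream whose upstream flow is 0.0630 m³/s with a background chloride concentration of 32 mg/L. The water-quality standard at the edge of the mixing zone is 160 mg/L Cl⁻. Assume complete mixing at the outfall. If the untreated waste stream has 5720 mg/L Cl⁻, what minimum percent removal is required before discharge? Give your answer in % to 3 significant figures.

Mass balance: 160·0.06872 = 0.00572·Cₑ + 0.063·32.
Cₑ = (11 − 2.016) / 0.00572 = 1570 mg/L.
Required removal = 1 − 1570/5720 = 72.56 %.

72.6 %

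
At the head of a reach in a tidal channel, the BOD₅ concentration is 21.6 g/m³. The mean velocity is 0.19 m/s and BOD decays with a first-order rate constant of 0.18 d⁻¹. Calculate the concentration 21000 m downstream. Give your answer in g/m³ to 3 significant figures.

Travel time t = 21000 m / 0.19 m/s = 2.1e+04/0.19 = 1.105e+05 s = 1.279 d.
First-order decay: C = 21.6·exp(−0.18·1.279) = 21.6·0.7943 = 17.16 g/m³.

17.2 g/m³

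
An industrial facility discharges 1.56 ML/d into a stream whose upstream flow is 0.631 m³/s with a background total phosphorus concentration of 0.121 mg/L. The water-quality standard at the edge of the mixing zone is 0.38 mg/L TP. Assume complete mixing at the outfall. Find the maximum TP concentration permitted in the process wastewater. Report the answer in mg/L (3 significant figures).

1.56 ML/d = 0.01806 m³/s.
Mass balance: 0.38·0.6491 = 0.01806·Cₑ + 0.631·0.121.
Cₑ = (0.2466 − 0.07635) / 0.01806 = 9.431 mg/L.

9.43 mg/L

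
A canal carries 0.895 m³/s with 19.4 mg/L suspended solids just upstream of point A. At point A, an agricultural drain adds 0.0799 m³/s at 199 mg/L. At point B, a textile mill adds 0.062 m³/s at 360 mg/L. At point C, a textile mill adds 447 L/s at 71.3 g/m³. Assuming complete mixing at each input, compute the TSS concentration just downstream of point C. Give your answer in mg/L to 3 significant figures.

After input A: C = (0.895·19.4 + 0.0799·199) / 0.9749 = 34.12 mg/L.
After input B: C = (0.9749·34.12 + 0.062·360) / 1.037 = 53.61 mg/L.
447 L/s = 0.447 m³/s.
After input C: C = (1.037·53.61 + 0.447·71.3) / 1.484 = 58.94 mg/L.

58.9 mg/L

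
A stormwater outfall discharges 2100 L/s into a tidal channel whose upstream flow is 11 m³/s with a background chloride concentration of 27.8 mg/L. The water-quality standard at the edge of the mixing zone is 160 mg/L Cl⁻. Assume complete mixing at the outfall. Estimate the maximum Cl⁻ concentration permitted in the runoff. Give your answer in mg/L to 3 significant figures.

2100 L/s = 2.1 m³/s.
Mass balance: 160·13.1 = 2.1·Cₑ + 11·27.8.
Cₑ = (2096 − 305.8) / 2.1 = 852.5 mg/L.

852 mg/L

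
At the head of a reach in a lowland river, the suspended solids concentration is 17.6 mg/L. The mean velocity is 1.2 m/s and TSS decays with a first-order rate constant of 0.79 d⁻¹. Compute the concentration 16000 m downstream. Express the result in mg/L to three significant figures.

15.6 mg/L

Travel time t = 16000 m / 1.2 m/s = 1.6e+04/1.2 = 1.333e+04 s = 0.1543 d.
First-order decay: C = 17.6·exp(−0.79·0.1543) = 17.6·0.8852 = 15.58 mg/L.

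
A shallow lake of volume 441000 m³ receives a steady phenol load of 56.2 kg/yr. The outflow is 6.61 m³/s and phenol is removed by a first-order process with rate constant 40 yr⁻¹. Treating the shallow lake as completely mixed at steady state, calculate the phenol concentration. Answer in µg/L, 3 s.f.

Outflow Q = 6.61 m³/s × 3.156e+07 s/yr = 2.086e+08 m³/yr.
Steady-state CSTR mass balance: W = Q·C + k·V·C, so C = W/(Q + kV).
Q + kV = 2.086e+08 + 40·441000 = 2.262e+08 m³/yr.
C = 56.2/2.262e+08 = 2.484e-07 kg/m³ = 0.0002484 mg/L = 0.2484 µg/L.

0.248 µg/L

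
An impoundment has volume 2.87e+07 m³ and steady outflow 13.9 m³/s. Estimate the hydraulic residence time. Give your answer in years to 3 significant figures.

0.0654 yr

Q = 13.9 m³/s × 3.156e+07 s/yr = 4.387e+08 m³/yr.
Hydraulic residence time τ = V/Q = 2.87e+07/4.387e+08 = 0.06543 yr.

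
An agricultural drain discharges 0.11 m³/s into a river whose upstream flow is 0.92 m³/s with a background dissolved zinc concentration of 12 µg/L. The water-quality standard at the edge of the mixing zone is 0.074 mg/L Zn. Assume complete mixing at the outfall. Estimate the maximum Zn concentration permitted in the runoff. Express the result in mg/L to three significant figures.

12 µg/L = 0.012 mg/L.
Mass balance: 0.074·1.03 = 0.11·Cₑ + 0.92·0.012.
Cₑ = (0.07622 − 0.01104) / 0.11 = 0.5925 mg/L.

0.593 mg/L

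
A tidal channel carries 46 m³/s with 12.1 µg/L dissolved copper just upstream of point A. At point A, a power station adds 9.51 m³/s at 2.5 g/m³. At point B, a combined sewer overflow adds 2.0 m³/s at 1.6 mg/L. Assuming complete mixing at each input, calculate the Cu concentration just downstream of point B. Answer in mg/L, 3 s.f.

0.479 mg/L

12.1 µg/L = 0.0121 mg/L.
After input A: C = (46·0.0121 + 9.51·2.5) / 55.51 = 0.4383 mg/L.
After input B: C = (55.51·0.4383 + 2·1.6) / 57.51 = 0.4787 mg/L.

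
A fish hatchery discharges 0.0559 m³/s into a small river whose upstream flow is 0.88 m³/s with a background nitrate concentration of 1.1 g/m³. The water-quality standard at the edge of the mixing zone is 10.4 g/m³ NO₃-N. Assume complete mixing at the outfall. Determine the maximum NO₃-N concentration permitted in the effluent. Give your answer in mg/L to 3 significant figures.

157 mg/L

Mass balance: 10.4·0.9359 = 0.0559·Cₑ + 0.88·1.1.
Cₑ = (9.733 − 0.968) / 0.0559 = 156.8 mg/L.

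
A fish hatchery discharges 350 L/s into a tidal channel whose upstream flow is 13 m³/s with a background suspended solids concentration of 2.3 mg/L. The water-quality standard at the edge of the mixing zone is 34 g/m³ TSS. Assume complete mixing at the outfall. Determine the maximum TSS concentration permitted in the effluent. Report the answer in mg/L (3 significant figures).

350 L/s = 0.35 m³/s.
Mass balance: 34·13.35 = 0.35·Cₑ + 13·2.3.
Cₑ = (453.9 − 29.9) / 0.35 = 1211 mg/L.

1210 mg/L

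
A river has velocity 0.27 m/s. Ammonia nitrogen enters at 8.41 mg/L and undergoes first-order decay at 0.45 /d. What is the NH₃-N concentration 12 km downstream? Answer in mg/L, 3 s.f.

6.67 mg/L

Travel time t = 12 km / 0.27 m/s = 1.2e+04/0.27 = 4.444e+04 s = 0.5144 d.
First-order decay: C = 8.41·exp(−0.45·0.5144) = 8.41·0.7934 = 6.672 mg/L.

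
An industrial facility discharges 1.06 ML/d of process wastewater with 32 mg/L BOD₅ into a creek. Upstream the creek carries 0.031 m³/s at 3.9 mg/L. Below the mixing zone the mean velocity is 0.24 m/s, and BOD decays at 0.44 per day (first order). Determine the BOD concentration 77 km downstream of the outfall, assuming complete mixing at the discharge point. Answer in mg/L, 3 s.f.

1.06 ML/d = 0.01227 m³/s.
After complete mixing, C₀ = (0.01227·32 + 0.031·3.9) / 0.04327 = 11.87 mg/L.
Travel time t = 7.7e+04 m / 0.24 m/s = 3.208e+05 s = 3.713 d.
C = 11.87·exp(−0.44·3.713) = 11.87·0.1952 = 2.316 mg/L.

2.32 mg/L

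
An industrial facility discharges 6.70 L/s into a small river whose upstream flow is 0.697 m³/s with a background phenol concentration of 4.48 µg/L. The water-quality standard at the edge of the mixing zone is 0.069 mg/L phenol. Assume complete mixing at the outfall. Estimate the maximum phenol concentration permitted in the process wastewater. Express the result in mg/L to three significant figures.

6.70 L/s = 0.0067 m³/s.
4.48 µg/L = 0.00448 mg/L.
Mass balance: 0.069·0.7037 = 0.0067·Cₑ + 0.697·0.00448.
Cₑ = (0.04856 − 0.003123) / 0.0067 = 6.781 mg/L.

6.78 mg/L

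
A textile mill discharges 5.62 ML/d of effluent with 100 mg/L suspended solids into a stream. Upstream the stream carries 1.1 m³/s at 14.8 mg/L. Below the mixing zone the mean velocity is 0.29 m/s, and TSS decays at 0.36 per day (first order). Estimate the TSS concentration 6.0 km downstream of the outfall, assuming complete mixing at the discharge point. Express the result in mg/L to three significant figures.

5.62 ML/d = 0.06505 m³/s.
After complete mixing, C₀ = (0.06505·100 + 1.1·14.8) / 1.165 = 19.56 mg/L.
Travel time t = 6000 m / 0.29 m/s = 2.069e+04 s = 0.2395 d.
C = 19.56·exp(−0.36·0.2395) = 19.56·0.9174 = 17.94 mg/L.

17.9 mg/L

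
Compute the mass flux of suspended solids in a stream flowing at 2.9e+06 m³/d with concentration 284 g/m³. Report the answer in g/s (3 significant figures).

9530 g/s

2.9e+06 m³/d = 33.56 m³/s.
Mass flux = Q·C = 33.56 m³/s × 284 g/m³ = 9532 g/s.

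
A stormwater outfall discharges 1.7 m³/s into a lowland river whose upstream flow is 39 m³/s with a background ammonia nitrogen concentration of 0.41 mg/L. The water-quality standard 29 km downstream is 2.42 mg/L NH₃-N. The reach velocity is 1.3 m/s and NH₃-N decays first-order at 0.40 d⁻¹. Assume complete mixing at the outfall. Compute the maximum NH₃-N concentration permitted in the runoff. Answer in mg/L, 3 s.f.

54.8 mg/L

Travel time to the compliance point: t = 2.9e+04/1.3 = 2.231e+04 s = 0.2582 d; decay factor exp(−0.40·0.2582) = 0.9019.
So the concentration just after mixing may be at most 2.42/0.9019 = 2.683 mg/L.
Mass balance: 2.683·40.7 = 1.7·Cₑ + 39·0.41.
Cₑ = (109.2 − 15.99) / 1.7 = 54.84 mg/L.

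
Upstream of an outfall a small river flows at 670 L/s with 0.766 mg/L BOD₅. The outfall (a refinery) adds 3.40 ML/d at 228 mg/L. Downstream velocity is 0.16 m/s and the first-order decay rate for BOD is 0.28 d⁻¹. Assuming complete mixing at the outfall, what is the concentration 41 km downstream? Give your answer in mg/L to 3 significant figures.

3.40 ML/d = 0.03935 m³/s.
670 L/s = 0.67 m³/s.
After complete mixing, C₀ = (0.03935·228 + 0.67·0.766) / 0.7094 = 13.37 mg/L.
Travel time t = 4.1e+04 m / 0.16 m/s = 2.562e+05 s = 2.966 d.
C = 13.37·exp(−0.28·2.966) = 13.37·0.4359 = 5.828 mg/L.

5.83 mg/L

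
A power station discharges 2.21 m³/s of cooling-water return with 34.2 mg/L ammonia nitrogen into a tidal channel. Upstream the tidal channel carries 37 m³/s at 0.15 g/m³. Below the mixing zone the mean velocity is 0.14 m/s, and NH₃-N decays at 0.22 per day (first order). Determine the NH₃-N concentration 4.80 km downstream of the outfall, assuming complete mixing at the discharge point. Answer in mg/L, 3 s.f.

After complete mixing, C₀ = (2.21·34.2 + 37·0.15) / 39.21 = 2.069 mg/L.
Travel time t = 4800 m / 0.14 m/s = 3.429e+04 s = 0.3968 d.
C = 2.069·exp(−0.22·0.3968) = 2.069·0.9164 = 1.896 mg/L.

1.90 mg/L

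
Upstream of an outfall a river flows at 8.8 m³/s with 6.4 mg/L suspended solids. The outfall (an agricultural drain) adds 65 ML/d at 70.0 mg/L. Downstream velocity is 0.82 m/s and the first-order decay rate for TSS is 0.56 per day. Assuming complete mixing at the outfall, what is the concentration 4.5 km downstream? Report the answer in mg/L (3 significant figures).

11.0 mg/L

65 ML/d = 0.7523 m³/s.
After complete mixing, C₀ = (0.7523·70 + 8.8·6.4) / 9.552 = 11.41 mg/L.
Travel time t = 4500 m / 0.82 m/s = 5488 s = 0.06352 d.
C = 11.41·exp(−0.56·0.06352) = 11.41·0.9651 = 11.01 mg/L.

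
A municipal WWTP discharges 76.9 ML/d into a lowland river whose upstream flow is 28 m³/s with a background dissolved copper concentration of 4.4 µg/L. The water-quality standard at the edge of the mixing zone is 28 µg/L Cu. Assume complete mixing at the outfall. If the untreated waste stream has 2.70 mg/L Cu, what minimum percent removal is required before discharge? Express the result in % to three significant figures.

76.9 ML/d = 0.89 m³/s.
4.4 µg/L = 0.0044 mg/L.
28 µg/L = 0.028 mg/L.
Mass balance: 0.028·28.89 = 0.89·Cₑ + 28·0.0044.
Cₑ = (0.8089 − 0.1232) / 0.89 = 0.7704 mg/L.
Required removal = 1 − 0.7704/2.70 = 71.47 %.

71.5 %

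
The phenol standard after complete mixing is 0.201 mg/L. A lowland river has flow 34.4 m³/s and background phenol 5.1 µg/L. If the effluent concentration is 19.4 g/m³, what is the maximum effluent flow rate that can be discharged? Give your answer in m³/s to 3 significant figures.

5.1 µg/L = 0.0051 mg/L.
Mass balance at complete mixing: C_std·(Q_w + Q_r) = Q_w·C_e + Q_r·C_b.
Rearranging, Q_w = Q_r·(C_std − C_b)/(C_e − C_std) = 34.4·(0.201 − 0.0051) / (19.4 − 0.201) = 0.351 m³/s.

0.351 m³/s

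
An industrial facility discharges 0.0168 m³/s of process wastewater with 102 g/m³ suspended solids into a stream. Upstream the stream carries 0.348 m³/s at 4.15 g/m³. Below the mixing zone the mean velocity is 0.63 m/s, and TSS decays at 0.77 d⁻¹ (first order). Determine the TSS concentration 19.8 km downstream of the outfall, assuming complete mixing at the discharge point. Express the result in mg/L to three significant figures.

After complete mixing, C₀ = (0.0168·102 + 0.348·4.15) / 0.3648 = 8.656 mg/L.
Travel time t = 1.98e+04 m / 0.63 m/s = 3.143e+04 s = 0.3638 d.
C = 8.656·exp(−0.77·0.3638) = 8.656·0.7557 = 6.542 mg/L.

6.54 mg/L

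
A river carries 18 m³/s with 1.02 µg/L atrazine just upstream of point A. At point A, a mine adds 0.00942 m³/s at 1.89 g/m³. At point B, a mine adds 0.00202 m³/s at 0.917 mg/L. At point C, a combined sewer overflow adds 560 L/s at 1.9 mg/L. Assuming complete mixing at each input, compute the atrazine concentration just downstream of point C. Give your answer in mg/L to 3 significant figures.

0.0593 mg/L

1.02 µg/L = 0.00102 mg/L.
After input A: C = (18·0.00102 + 0.00942·1.89) / 18.01 = 0.002008 mg/L.
After input B: C = (18.01·0.002008 + 0.00202·0.917) / 18.01 = 0.002111 mg/L.
560 L/s = 0.56 m³/s.
After input C: C = (18.01·0.002111 + 0.56·1.9) / 18.57 = 0.05934 mg/L.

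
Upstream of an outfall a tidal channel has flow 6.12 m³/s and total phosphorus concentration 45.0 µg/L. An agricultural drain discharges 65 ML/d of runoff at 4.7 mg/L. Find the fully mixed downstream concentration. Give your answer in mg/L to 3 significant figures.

65 ML/d = 0.7523 m³/s.
45.0 µg/L = 0.045 mg/L.
Conservation of mass across the mixing zone: C = (0.7523·4.7 + 6.12·0.045) / (0.7523 + 6.12) = 3.811/6.872 = 0.5546 mg/L.

0.555 mg/L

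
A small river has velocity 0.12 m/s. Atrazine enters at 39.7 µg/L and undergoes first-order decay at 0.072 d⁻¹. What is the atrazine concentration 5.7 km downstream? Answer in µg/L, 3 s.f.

Travel time t = 5.7 km / 0.12 m/s = 5700/0.12 = 4.75e+04 s = 0.5498 d.
First-order decay: C = 39.7·exp(−0.072·0.5498) = 39.7·0.9612 = 38.16 µg/L.

38.2 µg/L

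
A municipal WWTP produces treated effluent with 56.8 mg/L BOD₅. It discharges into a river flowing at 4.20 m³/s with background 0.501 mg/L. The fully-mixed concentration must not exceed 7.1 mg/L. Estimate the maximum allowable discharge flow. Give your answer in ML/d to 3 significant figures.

48.2 ML/d

Mass balance at complete mixing: C_std·(Q_w + Q_r) = Q_w·C_e + Q_r·C_b.
Rearranging, Q_w = Q_r·(C_std − C_b)/(C_e − C_std) = 4.20·(7.1 − 0.501) / (56.8 − 7.1) = 0.5577 m³/s.
= 48.18 ML/d.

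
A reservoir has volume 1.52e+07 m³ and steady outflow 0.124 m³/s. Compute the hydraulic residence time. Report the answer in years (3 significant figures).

3.88 yr

Q = 0.124 m³/s × 3.156e+07 s/yr = 3.913e+06 m³/yr.
Hydraulic residence time τ = V/Q = 1.52e+07/3.913e+06 = 3.884 yr.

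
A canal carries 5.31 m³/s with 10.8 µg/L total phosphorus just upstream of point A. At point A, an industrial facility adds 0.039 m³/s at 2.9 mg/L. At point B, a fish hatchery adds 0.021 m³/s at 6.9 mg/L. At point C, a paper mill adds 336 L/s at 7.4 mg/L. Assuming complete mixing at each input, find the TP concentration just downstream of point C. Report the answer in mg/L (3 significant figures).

0.491 mg/L

10.8 µg/L = 0.0108 mg/L.
After input A: C = (5.31·0.0108 + 0.039·2.9) / 5.349 = 0.03187 mg/L.
After input B: C = (5.349·0.03187 + 0.021·6.9) / 5.37 = 0.05872 mg/L.
336 L/s = 0.336 m³/s.
After input C: C = (5.37·0.05872 + 0.336·7.4) / 5.706 = 0.491 mg/L.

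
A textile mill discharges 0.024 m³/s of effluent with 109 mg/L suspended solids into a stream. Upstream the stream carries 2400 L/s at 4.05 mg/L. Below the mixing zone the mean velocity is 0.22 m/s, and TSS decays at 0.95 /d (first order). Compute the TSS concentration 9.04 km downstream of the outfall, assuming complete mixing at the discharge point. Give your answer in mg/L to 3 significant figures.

3.24 mg/L

2400 L/s = 2.4 m³/s.
After complete mixing, C₀ = (0.024·109 + 2.4·4.05) / 2.424 = 5.089 mg/L.
Travel time t = 9040 m / 0.22 m/s = 4.109e+04 s = 0.4756 d.
C = 5.089·exp(−0.95·0.4756) = 5.089·0.6365 = 3.239 mg/L.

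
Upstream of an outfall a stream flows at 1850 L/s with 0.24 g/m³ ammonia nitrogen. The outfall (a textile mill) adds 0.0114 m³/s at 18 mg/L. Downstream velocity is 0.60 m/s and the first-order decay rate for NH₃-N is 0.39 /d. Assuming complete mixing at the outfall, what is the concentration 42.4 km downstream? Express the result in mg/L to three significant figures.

0.254 mg/L

1850 L/s = 1.85 m³/s.
After complete mixing, C₀ = (0.0114·18 + 1.85·0.24) / 1.861 = 0.3488 mg/L.
Travel time t = 4.24e+04 m / 0.60 m/s = 7.067e+04 s = 0.8179 d.
C = 0.3488·exp(−0.39·0.8179) = 0.3488·0.7269 = 0.2535 mg/L.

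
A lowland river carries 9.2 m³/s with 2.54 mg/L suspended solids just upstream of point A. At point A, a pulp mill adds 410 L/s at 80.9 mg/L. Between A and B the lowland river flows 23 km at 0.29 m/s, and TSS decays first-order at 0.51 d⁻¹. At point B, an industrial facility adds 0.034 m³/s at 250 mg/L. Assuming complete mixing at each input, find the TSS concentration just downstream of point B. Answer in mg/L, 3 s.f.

4.55 mg/L

410 L/s = 0.41 m³/s.
After input A: C = (9.2·2.54 + 0.41·80.9) / 9.61 = 5.883 mg/L.
Over the 23 km reach to input B (t = 7.931e+04 s = 0.9179 d), decay gives C = 5.883·exp(−0.51·0.9179) = 3.684 mg/L.
After input B: C = (9.61·3.684 + 0.034·250) / 9.644 = 4.552 mg/L.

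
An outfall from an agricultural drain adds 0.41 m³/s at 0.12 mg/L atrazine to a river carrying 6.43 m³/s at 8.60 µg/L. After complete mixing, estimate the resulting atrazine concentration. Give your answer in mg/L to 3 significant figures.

8.60 µg/L = 0.0086 mg/L.
Conservation of mass across the mixing zone: C = (0.41·0.12 + 6.43·0.0086) / (0.41 + 6.43) = 0.1045/6.84 = 0.01528 mg/L.

0.0153 mg/L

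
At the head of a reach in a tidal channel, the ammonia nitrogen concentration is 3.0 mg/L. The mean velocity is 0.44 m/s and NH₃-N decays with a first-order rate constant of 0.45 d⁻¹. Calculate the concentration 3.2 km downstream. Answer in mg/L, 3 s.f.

2.89 mg/L

Travel time t = 3.2 km / 0.44 m/s = 3200/0.44 = 7273 s = 0.08418 d.
First-order decay: C = 3.0·exp(−0.45·0.08418) = 3.0·0.9628 = 2.888 mg/L.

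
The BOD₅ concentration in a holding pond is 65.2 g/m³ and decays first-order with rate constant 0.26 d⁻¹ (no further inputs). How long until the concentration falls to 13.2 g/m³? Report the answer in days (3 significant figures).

t = ln(C₀/C)/k = ln(65.2/13.2)/0.26 = 1.597/0.26 = 6.143 d.

6.14 d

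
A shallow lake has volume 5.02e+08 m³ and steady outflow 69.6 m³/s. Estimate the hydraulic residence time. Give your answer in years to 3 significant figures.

0.229 yr

Q = 69.6 m³/s × 3.156e+07 s/yr = 2.196e+09 m³/yr.
Hydraulic residence time τ = V/Q = 5.02e+08/2.196e+09 = 0.2286 yr.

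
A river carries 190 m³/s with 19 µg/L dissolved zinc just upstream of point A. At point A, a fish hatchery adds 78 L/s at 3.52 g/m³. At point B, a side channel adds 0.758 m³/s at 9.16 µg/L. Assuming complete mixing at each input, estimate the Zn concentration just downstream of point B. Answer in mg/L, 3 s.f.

19 µg/L = 0.019 mg/L.
78 L/s = 0.078 m³/s.
After input A: C = (190·0.019 + 0.078·3.52) / 190.1 = 0.02044 mg/L.
9.16 µg/L = 0.00916 mg/L.
After input B: C = (190.1·0.02044 + 0.758·0.00916) / 190.8 = 0.02039 mg/L.

0.0204 mg/L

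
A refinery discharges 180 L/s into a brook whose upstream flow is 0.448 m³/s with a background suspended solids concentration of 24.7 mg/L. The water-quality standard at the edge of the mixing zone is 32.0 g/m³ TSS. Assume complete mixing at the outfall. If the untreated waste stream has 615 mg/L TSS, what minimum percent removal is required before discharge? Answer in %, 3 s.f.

91.8 %

180 L/s = 0.18 m³/s.
Mass balance: 32·0.628 = 0.18·Cₑ + 0.448·24.7.
Cₑ = (20.1 − 11.07) / 0.18 = 50.17 mg/L.
Required removal = 1 − 50.17/615 = 91.84 %.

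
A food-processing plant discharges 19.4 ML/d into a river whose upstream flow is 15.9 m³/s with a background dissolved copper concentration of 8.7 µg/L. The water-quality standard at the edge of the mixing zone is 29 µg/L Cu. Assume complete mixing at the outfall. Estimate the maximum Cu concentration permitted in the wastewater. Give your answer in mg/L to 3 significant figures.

1.47 mg/L

19.4 ML/d = 0.2245 m³/s.
8.7 µg/L = 0.0087 mg/L.
29 µg/L = 0.029 mg/L.
Mass balance: 0.029·16.12 = 0.2245·Cₑ + 15.9·0.0087.
Cₑ = (0.4676 − 0.1383) / 0.2245 = 1.466 mg/L.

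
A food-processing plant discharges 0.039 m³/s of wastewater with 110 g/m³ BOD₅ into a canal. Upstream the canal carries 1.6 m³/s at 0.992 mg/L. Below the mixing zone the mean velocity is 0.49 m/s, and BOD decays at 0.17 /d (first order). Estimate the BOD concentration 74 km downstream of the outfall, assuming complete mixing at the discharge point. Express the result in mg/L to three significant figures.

After complete mixing, C₀ = (0.039·110 + 1.6·0.992) / 1.639 = 3.586 mg/L.
Travel time t = 7.4e+04 m / 0.49 m/s = 1.51e+05 s = 1.748 d.
C = 3.586·exp(−0.17·1.748) = 3.586·0.7429 = 2.664 mg/L.

2.66 mg/L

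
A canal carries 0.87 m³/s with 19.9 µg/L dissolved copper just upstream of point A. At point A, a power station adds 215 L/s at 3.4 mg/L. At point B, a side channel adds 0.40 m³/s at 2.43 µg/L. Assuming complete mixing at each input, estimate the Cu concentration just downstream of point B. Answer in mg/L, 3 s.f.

19.9 µg/L = 0.0199 mg/L.
215 L/s = 0.215 m³/s.
After input A: C = (0.87·0.0199 + 0.215·3.4) / 1.085 = 0.6897 mg/L.
2.43 µg/L = 0.00243 mg/L.
After input B: C = (1.085·0.6897 + 0.4·0.00243) / 1.485 = 0.5046 mg/L.

0.505 mg/L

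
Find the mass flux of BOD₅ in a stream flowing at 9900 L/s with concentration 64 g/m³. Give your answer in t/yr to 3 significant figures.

9900 L/s = 9.9 m³/s.
Mass flux = Q·C = 9.9 m³/s × 64 g/m³ = 633.6 g/s.
= 633.6 g/s × 31.56 = 1.999e+04 t/yr.

20000 t/yr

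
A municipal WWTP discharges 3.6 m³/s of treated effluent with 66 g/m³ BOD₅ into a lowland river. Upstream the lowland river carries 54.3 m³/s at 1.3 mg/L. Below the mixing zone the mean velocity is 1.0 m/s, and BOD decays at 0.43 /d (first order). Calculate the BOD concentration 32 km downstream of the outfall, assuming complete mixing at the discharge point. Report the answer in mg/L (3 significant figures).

4.54 mg/L

After complete mixing, C₀ = (3.6·66 + 54.3·1.3) / 57.9 = 5.323 mg/L.
Travel time t = 3.2e+04 m / 1.0 m/s = 3.2e+04 s = 0.3704 d.
C = 5.323·exp(−0.43·0.3704) = 5.323·0.8528 = 4.539 mg/L.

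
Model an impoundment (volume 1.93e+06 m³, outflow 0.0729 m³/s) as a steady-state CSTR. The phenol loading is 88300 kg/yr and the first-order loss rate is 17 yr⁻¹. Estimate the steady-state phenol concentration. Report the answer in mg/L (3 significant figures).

Outflow Q = 0.0729 m³/s × 3.156e+07 s/yr = 2.301e+06 m³/yr.
Steady-state CSTR mass balance: W = Q·C + k·V·C, so C = W/(Q + kV).
Q + kV = 2.301e+06 + 17·1.93e+06 = 3.511e+07 m³/yr.
C = 88300/3.511e+07 = 0.002515 kg/m³ = 2.515 mg/L.

2.51 mg/L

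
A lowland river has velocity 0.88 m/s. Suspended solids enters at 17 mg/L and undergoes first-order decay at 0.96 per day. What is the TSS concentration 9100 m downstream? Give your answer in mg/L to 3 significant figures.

15.2 mg/L

Travel time t = 9100 m / 0.88 m/s = 9100/0.88 = 1.034e+04 s = 0.1197 d.
First-order decay: C = 17·exp(−0.96·0.1197) = 17·0.8915 = 15.15 mg/L.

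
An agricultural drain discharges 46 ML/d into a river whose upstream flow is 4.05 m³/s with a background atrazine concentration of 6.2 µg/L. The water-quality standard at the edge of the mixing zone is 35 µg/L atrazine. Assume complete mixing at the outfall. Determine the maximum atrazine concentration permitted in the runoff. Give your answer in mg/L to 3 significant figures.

46 ML/d = 0.5324 m³/s.
6.2 µg/L = 0.0062 mg/L.
35 µg/L = 0.035 mg/L.
Mass balance: 0.035·4.582 = 0.5324·Cₑ + 4.05·0.0062.
Cₑ = (0.1604 − 0.02511) / 0.5324 = 0.2541 mg/L.

0.254 mg/L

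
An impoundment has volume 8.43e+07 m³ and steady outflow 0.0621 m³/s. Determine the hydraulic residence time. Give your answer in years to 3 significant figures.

43.0 yr

Q = 0.0621 m³/s × 3.156e+07 s/yr = 1.96e+06 m³/yr.
Hydraulic residence time τ = V/Q = 8.43e+07/1.96e+06 = 43.02 yr.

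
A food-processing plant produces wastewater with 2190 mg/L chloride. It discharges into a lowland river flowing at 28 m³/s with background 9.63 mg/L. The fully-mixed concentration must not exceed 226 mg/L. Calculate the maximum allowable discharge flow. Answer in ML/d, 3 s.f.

267 ML/d

Mass balance at complete mixing: C_std·(Q_w + Q_r) = Q_w·C_e + Q_r·C_b.
Rearranging, Q_w = Q_r·(C_std − C_b)/(C_e − C_std) = 28·(226 − 9.63) / (2190 − 226) = 3.085 m³/s.
= 266.5 ML/d.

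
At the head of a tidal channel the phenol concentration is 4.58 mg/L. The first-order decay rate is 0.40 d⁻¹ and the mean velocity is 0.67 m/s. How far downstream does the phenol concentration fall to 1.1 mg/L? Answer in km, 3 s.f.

From C = C₀·e^(−kt), t = ln(C₀/C)/k = ln(4.58/1.1)/0.40 = 1.426/0.40 = 3.566 d.
Distance = v·t = 0.67 m/s × 3.081e+05 s = 2.064e+05 m = 206.4 km.

206 km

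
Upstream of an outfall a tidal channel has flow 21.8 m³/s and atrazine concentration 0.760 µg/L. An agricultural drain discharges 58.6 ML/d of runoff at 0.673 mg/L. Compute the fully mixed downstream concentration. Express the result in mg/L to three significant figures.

0.0210 mg/L

58.6 ML/d = 0.6782 m³/s.
0.760 µg/L = 0.00076 mg/L.
Conservation of mass across the mixing zone: C = (0.6782·0.673 + 21.8·0.00076) / (0.6782 + 21.8) = 0.473/22.48 = 0.02104 mg/L.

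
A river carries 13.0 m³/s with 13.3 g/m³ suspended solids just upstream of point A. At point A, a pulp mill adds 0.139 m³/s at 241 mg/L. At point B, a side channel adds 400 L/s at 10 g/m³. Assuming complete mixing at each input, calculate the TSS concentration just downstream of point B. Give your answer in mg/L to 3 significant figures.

15.5 mg/L

After input A: C = (13·13.3 + 0.139·241) / 13.14 = 15.71 mg/L.
400 L/s = 0.4 m³/s.
After input B: C = (13.14·15.71 + 0.4·10) / 13.54 = 15.54 mg/L.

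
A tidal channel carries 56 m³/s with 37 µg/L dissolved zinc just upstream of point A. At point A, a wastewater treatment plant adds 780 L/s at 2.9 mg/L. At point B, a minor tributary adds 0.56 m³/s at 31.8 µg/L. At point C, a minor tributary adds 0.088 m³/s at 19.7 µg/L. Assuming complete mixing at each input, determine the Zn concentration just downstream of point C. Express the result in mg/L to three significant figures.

37 µg/L = 0.037 mg/L.
780 L/s = 0.78 m³/s.
After input A: C = (56·0.037 + 0.78·2.9) / 56.78 = 0.07633 mg/L.
31.8 µg/L = 0.0318 mg/L.
After input B: C = (56.78·0.07633 + 0.56·0.0318) / 57.34 = 0.07589 mg/L.
19.7 µg/L = 0.0197 mg/L.
After input C: C = (57.34·0.07589 + 0.088·0.0197) / 57.43 = 0.07581 mg/L.

0.0758 mg/L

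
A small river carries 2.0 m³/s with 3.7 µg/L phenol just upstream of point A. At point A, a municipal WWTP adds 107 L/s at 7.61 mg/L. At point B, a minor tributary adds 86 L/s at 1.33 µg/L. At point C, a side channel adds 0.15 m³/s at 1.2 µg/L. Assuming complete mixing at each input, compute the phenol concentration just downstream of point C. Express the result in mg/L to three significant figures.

3.7 µg/L = 0.0037 mg/L.
107 L/s = 0.107 m³/s.
After input A: C = (2·0.0037 + 0.107·7.61) / 2.107 = 0.39 mg/L.
86 L/s = 0.086 m³/s.
1.33 µg/L = 0.00133 mg/L.
After input B: C = (2.107·0.39 + 0.086·0.00133) / 2.193 = 0.3747 mg/L.
1.2 µg/L = 0.0012 mg/L.
After input C: C = (2.193·0.3747 + 0.15·0.0012) / 2.343 = 0.3508 mg/L.

0.351 mg/L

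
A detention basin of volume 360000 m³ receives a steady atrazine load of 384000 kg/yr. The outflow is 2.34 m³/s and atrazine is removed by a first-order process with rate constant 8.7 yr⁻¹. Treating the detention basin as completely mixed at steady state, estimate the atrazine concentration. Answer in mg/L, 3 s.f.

Outflow Q = 2.34 m³/s × 3.156e+07 s/yr = 7.384e+07 m³/yr.
Steady-state CSTR mass balance: W = Q·C + k·V·C, so C = W/(Q + kV).
Q + kV = 7.384e+07 + 8.7·360000 = 7.698e+07 m³/yr.
C = 384000/7.698e+07 = 0.004989 kg/m³ = 4.989 mg/L.

4.99 mg/L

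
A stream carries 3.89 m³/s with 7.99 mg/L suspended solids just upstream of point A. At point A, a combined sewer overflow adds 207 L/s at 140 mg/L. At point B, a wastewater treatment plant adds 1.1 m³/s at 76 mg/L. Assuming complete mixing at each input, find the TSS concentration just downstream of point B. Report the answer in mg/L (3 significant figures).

207 L/s = 0.207 m³/s.
After input A: C = (3.89·7.99 + 0.207·140) / 4.097 = 14.66 mg/L.
After input B: C = (4.097·14.66 + 1.1·76) / 5.197 = 27.64 mg/L.

27.6 mg/L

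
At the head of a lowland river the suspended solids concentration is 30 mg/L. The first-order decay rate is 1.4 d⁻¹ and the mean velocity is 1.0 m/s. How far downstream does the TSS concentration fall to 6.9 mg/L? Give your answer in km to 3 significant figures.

From C = C₀·e^(−kt), t = ln(C₀/C)/k = ln(30/6.9)/1.4 = 1.47/1.4 = 1.05 d.
Distance = v·t = 1.0 m/s × 9.07e+04 s = 9.07e+04 m = 90.7 km.

90.7 km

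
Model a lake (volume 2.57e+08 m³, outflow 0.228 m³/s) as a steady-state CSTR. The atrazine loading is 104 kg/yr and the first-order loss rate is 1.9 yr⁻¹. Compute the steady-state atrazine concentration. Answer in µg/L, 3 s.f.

Outflow Q = 0.228 m³/s × 3.156e+07 s/yr = 7.195e+06 m³/yr.
Steady-state CSTR mass balance: W = Q·C + k·V·C, so C = W/(Q + kV).
Q + kV = 7.195e+06 + 1.9·2.57e+08 = 4.955e+08 m³/yr.
C = 104/4.955e+08 = 2.099e-07 kg/m³ = 0.0002099 mg/L = 0.2099 µg/L.

0.210 µg/L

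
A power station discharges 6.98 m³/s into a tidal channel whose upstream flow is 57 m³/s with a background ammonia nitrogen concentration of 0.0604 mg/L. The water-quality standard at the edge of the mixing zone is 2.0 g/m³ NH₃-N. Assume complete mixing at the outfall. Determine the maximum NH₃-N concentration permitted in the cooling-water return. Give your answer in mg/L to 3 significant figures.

Mass balance: 2·63.98 = 6.98·Cₑ + 57·0.0604.
Cₑ = (128 − 3.443) / 6.98 = 17.84 mg/L.

17.8 mg/L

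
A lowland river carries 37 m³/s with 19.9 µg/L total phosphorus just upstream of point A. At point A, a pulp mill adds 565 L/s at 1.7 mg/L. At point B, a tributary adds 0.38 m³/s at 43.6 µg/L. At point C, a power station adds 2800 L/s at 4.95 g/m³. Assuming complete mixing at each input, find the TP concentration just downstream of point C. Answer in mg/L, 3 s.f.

19.9 µg/L = 0.0199 mg/L.
565 L/s = 0.565 m³/s.
After input A: C = (37·0.0199 + 0.565·1.7) / 37.56 = 0.04517 mg/L.
43.6 µg/L = 0.0436 mg/L.
After input B: C = (37.56·0.04517 + 0.38·0.0436) / 37.95 = 0.04515 mg/L.
2800 L/s = 2.8 m³/s.
After input C: C = (37.95·0.04515 + 2.8·4.95) / 40.74 = 0.3822 mg/L.

0.382 mg/L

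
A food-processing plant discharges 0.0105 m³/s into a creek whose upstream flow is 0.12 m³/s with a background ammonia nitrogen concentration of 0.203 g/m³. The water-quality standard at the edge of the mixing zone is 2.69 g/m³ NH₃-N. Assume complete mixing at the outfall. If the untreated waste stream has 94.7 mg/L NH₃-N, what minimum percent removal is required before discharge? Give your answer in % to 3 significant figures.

Mass balance: 2.69·0.1305 = 0.0105·Cₑ + 0.12·0.203.
Cₑ = (0.351 − 0.02436) / 0.0105 = 31.11 mg/L.
Required removal = 1 − 31.11/94.7 = 67.15 %.

67.1 %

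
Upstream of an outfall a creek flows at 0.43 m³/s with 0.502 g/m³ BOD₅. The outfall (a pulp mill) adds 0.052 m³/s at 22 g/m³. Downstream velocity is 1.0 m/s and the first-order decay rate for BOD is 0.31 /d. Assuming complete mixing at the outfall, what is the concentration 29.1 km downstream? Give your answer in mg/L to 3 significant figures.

2.54 mg/L

After complete mixing, C₀ = (0.052·22 + 0.43·0.502) / 0.482 = 2.821 mg/L.
Travel time t = 2.91e+04 m / 1.0 m/s = 2.91e+04 s = 0.3368 d.
C = 2.821·exp(−0.31·0.3368) = 2.821·0.9009 = 2.542 mg/L.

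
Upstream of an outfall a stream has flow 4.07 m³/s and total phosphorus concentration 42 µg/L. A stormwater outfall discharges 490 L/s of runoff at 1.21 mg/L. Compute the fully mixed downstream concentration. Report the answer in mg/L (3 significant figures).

0.168 mg/L

490 L/s = 0.49 m³/s.
42 µg/L = 0.042 mg/L.
By mass balance at complete mixing, C = (0.49·1.21 + 4.07·0.042) / (0.49 + 4.07) = 0.7638/4.56 = 0.1675 mg/L.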